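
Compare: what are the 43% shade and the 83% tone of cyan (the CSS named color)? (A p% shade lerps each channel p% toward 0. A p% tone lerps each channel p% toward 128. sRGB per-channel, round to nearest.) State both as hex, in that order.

#009191, #6A9696

CSS cyan is rgb(0, 255, 255).
43% shade:
  R: 0 + 0 = 0 → 0
  G: 255 − 109.65 = 145.35 → 145
  B: 255 + 0.43×(0−255) = 255 − 109.65 = 145.35 → 145
  → #009191
83% tone:
  R: 0 + 0.83×(128−0) = 0 + 106.24 = 106.24 → 106
  G: 255 + 0.83×(128−255) = 255 − 105.41 = 149.59 → 150
  B: 255 + 0.83×(128−255) = 255 − 105.41 = 149.59 → 150
  → #6A9696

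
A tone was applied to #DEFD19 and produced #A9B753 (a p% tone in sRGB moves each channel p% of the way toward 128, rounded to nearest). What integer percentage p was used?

56%

#DEFD19 is rgb(222, 253, 25); #A9B753 is rgb(169, 183, 83).
On the G channel (widest range): 183 ≈ 253 + (p/100)(128 − 253), so p ≈ 100×(183 − 253)/(128 − 253) = -7000/-125 = 56.00.
p = 56 reproduces all three channels after rounding.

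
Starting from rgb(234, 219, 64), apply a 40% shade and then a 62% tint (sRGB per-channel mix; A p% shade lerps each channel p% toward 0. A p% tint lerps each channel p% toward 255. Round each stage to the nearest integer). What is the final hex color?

#D3D0AD

Lerp each channel 40% toward 0:
  R: 234 + 0.4×(0−234) = 234 − 93.6 = 140.4 → 140
  G: 219 + 0.4×(0−219) = 219 − 87.6 = 131.4 → 131
  B: 64 + 0.4×(0−64) = 64 − 25.6 = 38.4 → 38
After the shade: rgb(140, 131, 38) = #8C8326.
A 62% tint moves each channel 62% toward 255:
  R: 140 + 0.62×(255−140) = 140 + 71.3 = 211.3 → 211
  G: 131 + 76.88 = 207.88 → 208
  B: 38 + 134.54 = 172.54 → 173
rgb(211, 208, 173) = #D3D0AD.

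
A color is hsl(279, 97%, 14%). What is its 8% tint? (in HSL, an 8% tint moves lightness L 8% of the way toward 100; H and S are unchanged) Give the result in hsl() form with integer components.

L moves 8% from 14 toward 100: 14 + 6.88 = 20.88 → 21.
H and S are unchanged.

hsl(279, 97%, 21%)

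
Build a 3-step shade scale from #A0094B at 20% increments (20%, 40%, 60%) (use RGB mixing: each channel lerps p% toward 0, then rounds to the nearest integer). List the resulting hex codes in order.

#80073C, #60052D, #40041E

#A0094B is rgb(160, 9, 75).
20%: (160 − 32 = 128→128, 9 − 1.8 = 7.2→7, 75 − 15 = 60→60) → #80073C
40%: (160 − 64 = 96→96, 9 − 3.6 = 5.4→5, 75 − 30 = 45→45) → #60052D
60%: (160 − 96 = 64→64, 9 − 5.4 = 3.6→4, 75 − 45 = 30→30) → #40041E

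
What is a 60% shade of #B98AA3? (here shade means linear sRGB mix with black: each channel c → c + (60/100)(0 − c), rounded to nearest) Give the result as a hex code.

#4A3741

#B98AA3 is rgb(185, 138, 163).
Per channel, c → c + 0.6(0 − c):
  R: 185 + 0.6×(0−185) = 185 − 111 = 74 → 74
  G: 138 − 82.8 = 55.2 → 55
  B: 163 + 0.6×(0−163) = 163 − 97.8 = 65.2 → 65
rgb(74, 55, 65) = #4A3741.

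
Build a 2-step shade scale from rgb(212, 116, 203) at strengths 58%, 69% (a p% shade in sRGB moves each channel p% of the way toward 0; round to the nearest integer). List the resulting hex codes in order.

58%: (212 − 122.96 = 89.04→89, 116 − 67.28 = 48.72→49, 203 − 117.74 = 85.26→85) → #593155
69%: (212 − 146.28 = 65.72→66, 116 − 80.04 = 35.96→36, 203 − 140.07 = 62.93→63) → #42243f

#593155, #42243f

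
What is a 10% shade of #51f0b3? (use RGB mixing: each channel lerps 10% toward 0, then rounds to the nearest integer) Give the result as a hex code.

#51f0b3 is rgb(81, 240, 179).
Per channel, c → c + 0.1(0 − c):
  R: 81 + 0.1×(0−81) = 81 − 8.1 = 72.9 → 73
  G: 240 − 24 = 216 → 216
  B: 179 − 17.9 = 161.1 → 161
rgb(73, 216, 161) = #49d8a1.

#49d8a1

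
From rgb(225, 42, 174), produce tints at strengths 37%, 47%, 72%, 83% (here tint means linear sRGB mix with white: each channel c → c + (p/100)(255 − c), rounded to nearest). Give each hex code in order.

37%: (225 + 11.1 = 236.1→236, 42 + 78.81 = 120.81→121, 174 + 29.97 = 203.97→204) → #EC79CC
47%: (225 + 14.1 = 239.1→239, 42 + 100.11 = 142.11→142, 174 + 38.07 = 212.07→212) → #EF8ED4
72%: (225 + 21.6 = 246.6→247, 42 + 153.36 = 195.36→195, 174 + 58.32 = 232.32→232) → #F7C3E8
83%: (225 + 24.9 = 249.9→250, 42 + 176.79 = 218.79→219, 174 + 67.23 = 241.23→241) → #FADBF1

#EC79CC, #EF8ED4, #F7C3E8, #FADBF1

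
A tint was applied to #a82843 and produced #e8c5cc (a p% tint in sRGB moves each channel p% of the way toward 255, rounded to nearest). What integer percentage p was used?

#a82843 is rgb(168, 40, 67); #e8c5cc is rgb(232, 197, 204).
On the G channel (widest range): 197 ≈ 40 + (p/100)(255 − 40), so p ≈ 100×(197 − 40)/(255 − 40) = 15700/215 = 73.02.
p = 73 reproduces all three channels after rounding.

73%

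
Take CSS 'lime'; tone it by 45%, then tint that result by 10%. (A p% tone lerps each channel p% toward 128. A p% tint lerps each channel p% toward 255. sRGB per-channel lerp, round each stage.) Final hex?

CSS lime is rgb(0, 255, 0).
Per channel, c → c + 0.45(128 − c):
  R: 0 + 0.45×(128−0) = 0 + 57.6 = 57.6 → 58
  G: 255 − 57.15 = 197.85 → 198
  B: 0 + 0.45×(128−0) = 0 + 57.6 = 57.6 → 58
After the tone: rgb(58, 198, 58) = #3AC63A.
Lerp each channel 10% toward 255:
  R: 58 + 19.7 = 77.7 → 78
  G: 198 + 0.1×(255−198) = 198 + 5.7 = 203.7 → 204
  B: 58 + 0.1×(255−58) = 58 + 19.7 = 77.7 → 78
rgb(78, 204, 78) = #4ECC4E.

#4ECC4E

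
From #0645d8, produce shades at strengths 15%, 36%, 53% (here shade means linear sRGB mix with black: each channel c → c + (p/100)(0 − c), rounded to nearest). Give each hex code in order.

#053bb8, #042c8a, #032066

#0645d8 is rgb(6, 69, 216).
15%: (6 − 0.9 = 5.1→5, 69 − 10.35 = 58.65→59, 216 − 32.4 = 183.6→184) → #053bb8
36%: (6 − 2.16 = 3.84→4, 69 − 24.84 = 44.16→44, 216 − 77.76 = 138.24→138) → #042c8a
53%: (6 − 3.18 = 2.82→3, 69 − 36.57 = 32.43→32, 216 − 114.48 = 101.52→102) → #032066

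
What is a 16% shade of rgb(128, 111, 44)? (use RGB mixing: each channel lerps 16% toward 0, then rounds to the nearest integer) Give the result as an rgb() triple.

A 16% shade moves each channel 16% toward 0:
  R: 128 − 20.48 = 107.52 → 108
  G: 111 + 0.16×(0−111) = 111 − 17.76 = 93.24 → 93
  B: 44 + 0.16×(0−44) = 44 − 7.04 = 36.96 → 37

rgb(108, 93, 37)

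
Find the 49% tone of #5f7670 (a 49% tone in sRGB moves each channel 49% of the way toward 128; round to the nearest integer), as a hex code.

#5f7670 is rgb(95, 118, 112).
Per channel, c → c + 0.49(128 − c):
  R: 95 + 0.49×(128−95) = 95 + 16.17 = 111.17 → 111
  G: 118 + 4.9 = 122.9 → 123
  B: 112 + 0.49×(128−112) = 112 + 7.84 = 119.84 → 120
rgb(111, 123, 120) = #6f7b78.

#6f7b78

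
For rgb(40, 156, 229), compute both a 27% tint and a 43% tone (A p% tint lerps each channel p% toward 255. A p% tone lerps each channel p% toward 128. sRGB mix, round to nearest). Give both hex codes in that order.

#62b7ec, #4e90ba

27% tint:
  R: 40 + 0.27×(255−40) = 40 + 58.05 = 98.05 → 98
  G: 156 + 26.73 = 182.73 → 183
  B: 229 + 0.27×(255−229) = 229 + 7.02 = 236.02 → 236
  → #62b7ec
43% tone:
  R: 40 + 0.43×(128−40) = 40 + 37.84 = 77.84 → 78
  G: 156 − 12.04 = 143.96 → 144
  B: 229 + 0.43×(128−229) = 229 − 43.43 = 185.57 → 186
  → #4e90ba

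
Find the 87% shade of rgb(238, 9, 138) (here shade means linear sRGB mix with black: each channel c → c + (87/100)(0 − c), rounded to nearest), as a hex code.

An 87% shade moves each channel 87% toward 0:
  R: 238 − 207.06 = 30.94 → 31
  G: 9 + 0.87×(0−9) = 9 − 7.83 = 1.17 → 1
  B: 138 − 120.06 = 17.94 → 18
rgb(31, 1, 18) = #1f0112.

#1f0112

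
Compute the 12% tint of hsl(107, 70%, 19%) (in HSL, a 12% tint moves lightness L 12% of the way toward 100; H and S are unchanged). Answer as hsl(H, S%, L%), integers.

hsl(107, 70%, 29%)

L moves 12% from 19 toward 100: 19 + 9.72 = 28.72 → 29.
H and S are unchanged.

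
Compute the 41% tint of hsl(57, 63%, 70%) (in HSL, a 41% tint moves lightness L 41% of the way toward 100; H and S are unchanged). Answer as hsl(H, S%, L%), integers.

hsl(57, 63%, 82%)

L moves 41% from 70 toward 100: 70 + 12.3 = 82.3 → 82.
H and S are unchanged.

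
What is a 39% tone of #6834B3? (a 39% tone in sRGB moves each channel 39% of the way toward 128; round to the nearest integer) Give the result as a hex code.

#6834B3 is rgb(104, 52, 179).
Lerp each channel 39% toward 128:
  R: 104 + 0.39×(128−104) = 104 + 9.36 = 113.36 → 113
  G: 52 + 0.39×(128−52) = 52 + 29.64 = 81.64 → 82
  B: 179 − 19.89 = 159.11 → 159
rgb(113, 82, 159) = #71529F.

#71529F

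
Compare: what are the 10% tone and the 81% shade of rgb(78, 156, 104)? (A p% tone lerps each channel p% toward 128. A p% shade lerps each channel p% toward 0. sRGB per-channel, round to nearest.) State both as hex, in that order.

#53996A, #0F1E14

10% tone:
  R: 78 + 5 = 83 → 83
  G: 156 + 0.1×(128−156) = 156 − 2.8 = 153.2 → 153
  B: 104 + 0.1×(128−104) = 104 + 2.4 = 106.4 → 106
  → #53996A
81% shade:
  R: 78 + 0.81×(0−78) = 78 − 63.18 = 14.82 → 15
  G: 156 − 126.36 = 29.64 → 30
  B: 104 + 0.81×(0−104) = 104 − 84.24 = 19.76 → 20
  → #0F1E14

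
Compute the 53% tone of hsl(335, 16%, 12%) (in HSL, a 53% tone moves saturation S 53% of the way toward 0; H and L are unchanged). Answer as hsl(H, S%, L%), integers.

S moves 53% from 16 toward 0: 16 − 8.48 = 7.52 → 8.
H and L are unchanged.

hsl(335, 8%, 12%)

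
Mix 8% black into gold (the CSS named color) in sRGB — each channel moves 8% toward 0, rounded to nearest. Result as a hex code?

#EBC600

CSS gold is rgb(255, 215, 0).
Lerp each channel 8% toward 0:
  R: 255 − 20.4 = 234.6 → 235
  G: 215 + 0.08×(0−215) = 215 − 17.2 = 197.8 → 198
  B: 0 + 0.08×(0−0) = 0 + 0 = 0 → 0
rgb(235, 198, 0) = #EBC600.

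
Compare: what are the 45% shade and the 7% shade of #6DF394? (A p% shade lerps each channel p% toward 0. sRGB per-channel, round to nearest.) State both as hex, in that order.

#6DF394 is rgb(109, 243, 148).
45% shade:
  R: 109 − 49.05 = 59.95 → 60
  G: 243 + 0.45×(0−243) = 243 − 109.35 = 133.65 → 134
  B: 148 − 66.6 = 81.4 → 81
  → #3C8651
7% shade:
  R: 109 + 0.07×(0−109) = 109 − 7.63 = 101.37 → 101
  G: 243 + 0.07×(0−243) = 243 − 17.01 = 225.99 → 226
  B: 148 + 0.07×(0−148) = 148 − 10.36 = 137.64 → 138
  → #65E28A

#3C8651, #65E28A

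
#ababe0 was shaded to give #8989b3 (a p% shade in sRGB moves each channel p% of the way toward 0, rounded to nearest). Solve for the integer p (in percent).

20%

#ababe0 is rgb(171, 171, 224); #8989b3 is rgb(137, 137, 179).
On the B channel (widest range): 179 ≈ 224 + (p/100)(0 − 224), so p ≈ 100×(179 − 224)/(0 − 224) = -4500/-224 = 20.09.
p = 20 reproduces all three channels after rounding.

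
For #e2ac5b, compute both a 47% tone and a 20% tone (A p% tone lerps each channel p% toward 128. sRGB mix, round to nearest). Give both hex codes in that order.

#e2ac5b is rgb(226, 172, 91).
47% tone:
  R: 226 − 46.06 = 179.94 → 180
  G: 172 + 0.47×(128−172) = 172 − 20.68 = 151.32 → 151
  B: 91 + 0.47×(128−91) = 91 + 17.39 = 108.39 → 108
  → #b4976c
20% tone:
  R: 226 − 19.6 = 206.4 → 206
  G: 172 + 0.2×(128−172) = 172 − 8.8 = 163.2 → 163
  B: 91 + 7.4 = 98.4 → 98
  → #cea362

#b4976c, #cea362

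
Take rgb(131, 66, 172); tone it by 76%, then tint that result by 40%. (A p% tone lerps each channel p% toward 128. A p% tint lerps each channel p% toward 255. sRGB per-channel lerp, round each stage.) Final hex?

#B3AAB9

Lerp each channel 76% toward 128:
  R: 131 + 0.76×(128−131) = 131 − 2.28 = 128.72 → 129
  G: 66 + 47.12 = 113.12 → 113
  B: 172 + 0.76×(128−172) = 172 − 33.44 = 138.56 → 139
After the tone: rgb(129, 113, 139) = #81718B.
Per channel, c → c + 0.4(255 − c):
  R: 129 + 0.4×(255−129) = 129 + 50.4 = 179.4 → 179
  G: 113 + 0.4×(255−113) = 113 + 56.8 = 169.8 → 170
  B: 139 + 0.4×(255−139) = 139 + 46.4 = 185.4 → 185
rgb(179, 170, 185) = #B3AAB9.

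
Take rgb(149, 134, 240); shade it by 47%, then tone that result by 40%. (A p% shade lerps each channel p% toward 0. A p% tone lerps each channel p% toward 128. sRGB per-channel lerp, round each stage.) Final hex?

#635e7f

Per channel, c → c + 0.47(0 − c):
  R: 149 + 0.47×(0−149) = 149 − 70.03 = 78.97 → 79
  G: 134 + 0.47×(0−134) = 134 − 62.98 = 71.02 → 71
  B: 240 + 0.47×(0−240) = 240 − 112.8 = 127.2 → 127
After the shade: rgb(79, 71, 127) = #4f477f.
Lerp each channel 40% toward 128:
  R: 79 + 19.6 = 98.6 → 99
  G: 71 + 0.4×(128−71) = 71 + 22.8 = 93.8 → 94
  B: 127 + 0.4 = 127.4 → 127
rgb(99, 94, 127) = #635e7f.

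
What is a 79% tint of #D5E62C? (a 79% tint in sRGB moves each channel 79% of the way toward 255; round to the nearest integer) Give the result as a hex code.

#F6FAD3

#D5E62C is rgb(213, 230, 44).
A 79% tint moves each channel 79% toward 255:
  R: 213 + 33.18 = 246.18 → 246
  G: 230 + 0.79×(255−230) = 230 + 19.75 = 249.75 → 250
  B: 44 + 0.79×(255−44) = 44 + 166.69 = 210.69 → 211
rgb(246, 250, 211) = #F6FAD3.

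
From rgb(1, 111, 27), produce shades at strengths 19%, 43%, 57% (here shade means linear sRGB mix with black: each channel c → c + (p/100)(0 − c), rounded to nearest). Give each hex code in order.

#015a16, #013f0f, #00300c

19%: (1→1, 111 − 21.09 = 89.91→90, 27 − 5.13 = 21.87→22) → #015a16
43%: (1→1, 111 − 47.73 = 63.27→63, 27 − 11.61 = 15.39→15) → #013f0f
57%: (1 − 0.57 = 0.43→0, 111 − 63.27 = 47.73→48, 27 − 15.39 = 11.61→12) → #00300c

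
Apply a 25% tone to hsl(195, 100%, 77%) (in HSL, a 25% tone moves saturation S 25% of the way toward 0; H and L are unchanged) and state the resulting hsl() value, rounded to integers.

hsl(195, 75%, 77%)

S moves 25% from 100 toward 0: 100 − 25 = 75 → 75.
H and L are unchanged.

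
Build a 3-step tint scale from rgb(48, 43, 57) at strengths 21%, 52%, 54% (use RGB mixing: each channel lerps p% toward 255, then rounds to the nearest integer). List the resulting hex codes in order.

#5B5863, #9C99A0, #A09DA4

21%: (48 + 43.47 = 91.47→91, 43 + 44.52 = 87.52→88, 57 + 41.58 = 98.58→99) → #5B5863
52%: (48 + 107.64 = 155.64→156, 43 + 110.24 = 153.24→153, 57 + 102.96 = 159.96→160) → #9C99A0
54%: (48 + 111.78 = 159.78→160, 43 + 114.48 = 157.48→157, 57 + 106.92 = 163.92→164) → #A09DA4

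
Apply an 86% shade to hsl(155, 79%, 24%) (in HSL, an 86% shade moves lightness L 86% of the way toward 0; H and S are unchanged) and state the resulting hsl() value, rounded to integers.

hsl(155, 79%, 3%)

L moves 86% from 24 toward 0: 24 − 20.64 = 3.36 → 3.
H and S are unchanged.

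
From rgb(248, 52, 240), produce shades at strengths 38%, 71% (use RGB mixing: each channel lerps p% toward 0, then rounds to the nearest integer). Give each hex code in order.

#9A2095, #480F46

38%: (248 − 94.24 = 153.76→154, 52 − 19.76 = 32.24→32, 240 − 91.2 = 148.8→149) → #9A2095
71%: (248 − 176.08 = 71.92→72, 52 − 36.92 = 15.08→15, 240 − 170.4 = 69.6→70) → #480F46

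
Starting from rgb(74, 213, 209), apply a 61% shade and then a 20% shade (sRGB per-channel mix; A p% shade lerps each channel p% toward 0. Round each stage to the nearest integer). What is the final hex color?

Lerp each channel 61% toward 0:
  R: 74 − 45.14 = 28.86 → 29
  G: 213 + 0.61×(0−213) = 213 − 129.93 = 83.07 → 83
  B: 209 + 0.61×(0−209) = 209 − 127.49 = 81.51 → 82
After the shade: rgb(29, 83, 82) = #1D5352.
A 20% shade moves each channel 20% toward 0:
  R: 29 + 0.2×(0−29) = 29 − 5.8 = 23.2 → 23
  G: 83 + 0.2×(0−83) = 83 − 16.6 = 66.4 → 66
  B: 82 − 16.4 = 65.6 → 66
rgb(23, 66, 66) = #174242.

#174242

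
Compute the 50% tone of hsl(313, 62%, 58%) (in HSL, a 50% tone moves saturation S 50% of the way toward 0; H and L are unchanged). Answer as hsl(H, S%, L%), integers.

S moves 50% from 62 toward 0: 62 − 31 = 31 → 31.
H and L are unchanged.

hsl(313, 31%, 58%)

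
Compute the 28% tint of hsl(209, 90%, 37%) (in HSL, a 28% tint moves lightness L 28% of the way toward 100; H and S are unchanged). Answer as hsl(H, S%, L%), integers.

L moves 28% from 37 toward 100: 37 + 17.64 = 54.64 → 55.
H and S are unchanged.

hsl(209, 90%, 55%)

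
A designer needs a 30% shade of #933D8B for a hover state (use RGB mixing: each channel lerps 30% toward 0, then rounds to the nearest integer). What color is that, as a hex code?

#672B61

#933D8B is rgb(147, 61, 139).
Per channel, c → c + 0.3(0 − c):
  R: 147 − 44.1 = 102.9 → 103
  G: 61 − 18.3 = 42.7 → 43
  B: 139 + 0.3×(0−139) = 139 − 41.7 = 97.3 → 97
rgb(103, 43, 97) = #672B61.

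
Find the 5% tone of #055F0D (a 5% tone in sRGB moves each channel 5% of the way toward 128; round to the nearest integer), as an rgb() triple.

#055F0D is rgb(5, 95, 13).
Per channel, c → c + 0.05(128 − c):
  R: 5 + 0.05×(128−5) = 5 + 6.15 = 11.15 → 11
  G: 95 + 0.05×(128−95) = 95 + 1.65 = 96.65 → 97
  B: 13 + 0.05×(128−13) = 13 + 5.75 = 18.75 → 19

rgb(11, 97, 19)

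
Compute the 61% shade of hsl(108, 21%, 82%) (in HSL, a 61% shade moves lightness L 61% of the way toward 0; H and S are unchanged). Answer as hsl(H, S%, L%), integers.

L moves 61% from 82 toward 0: 82 − 50.02 = 31.98 → 32.
H and S are unchanged.

hsl(108, 21%, 32%)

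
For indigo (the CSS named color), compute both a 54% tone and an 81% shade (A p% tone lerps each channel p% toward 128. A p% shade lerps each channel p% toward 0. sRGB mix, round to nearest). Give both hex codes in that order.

#684581, #0E0019

CSS indigo is rgb(75, 0, 130).
54% tone:
  R: 75 + 0.54×(128−75) = 75 + 28.62 = 103.62 → 104
  G: 0 + 0.54×(128−0) = 0 + 69.12 = 69.12 → 69
  B: 130 − 1.08 = 128.92 → 129
  → #684581
81% shade:
  R: 75 + 0.81×(0−75) = 75 − 60.75 = 14.25 → 14
  G: 0 + 0.81×(0−0) = 0 + 0 = 0 → 0
  B: 130 − 105.3 = 24.7 → 25
  → #0E0019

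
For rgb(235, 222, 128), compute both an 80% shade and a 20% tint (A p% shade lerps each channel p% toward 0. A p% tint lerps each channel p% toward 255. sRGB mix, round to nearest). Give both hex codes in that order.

80% shade:
  R: 235 − 188 = 47 → 47
  G: 222 + 0.8×(0−222) = 222 − 177.6 = 44.4 → 44
  B: 128 + 0.8×(0−128) = 128 − 102.4 = 25.6 → 26
  → #2f2c1a
20% tint:
  R: 235 + 0.2×(255−235) = 235 + 4 = 239 → 239
  G: 222 + 0.2×(255−222) = 222 + 6.6 = 228.6 → 229
  B: 128 + 0.2×(255−128) = 128 + 25.4 = 153.4 → 153
  → #efe599

#2f2c1a, #efe599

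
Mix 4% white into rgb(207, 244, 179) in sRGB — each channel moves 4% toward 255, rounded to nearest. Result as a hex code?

#d1f4b6

A 4% tint moves each channel 4% toward 255:
  R: 207 + 0.04×(255−207) = 207 + 1.92 = 208.92 → 209
  G: 244 + 0.04×(255−244) = 244 + 0.44 = 244.44 → 244
  B: 179 + 3.04 = 182.04 → 182
rgb(209, 244, 182) = #d1f4b6.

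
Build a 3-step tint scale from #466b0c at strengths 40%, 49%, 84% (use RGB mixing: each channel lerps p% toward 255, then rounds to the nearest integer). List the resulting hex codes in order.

#90a66d, #a1b483, #e1e7d8

#466b0c is rgb(70, 107, 12).
40%: (70 + 74 = 144→144, 107 + 59.2 = 166.2→166, 12 + 97.2 = 109.2→109) → #90a66d
49%: (70 + 90.65 = 160.65→161, 107 + 72.52 = 179.52→180, 12 + 119.07 = 131.07→131) → #a1b483
84%: (70 + 155.4 = 225.4→225, 107 + 124.32 = 231.32→231, 12 + 204.12 = 216.12→216) → #e1e7d8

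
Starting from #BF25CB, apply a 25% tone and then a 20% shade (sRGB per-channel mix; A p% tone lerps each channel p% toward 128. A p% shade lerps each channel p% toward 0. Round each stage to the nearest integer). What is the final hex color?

#8C3093

#BF25CB is rgb(191, 37, 203).
Per channel, c → c + 0.25(128 − c):
  R: 191 − 15.75 = 175.25 → 175
  G: 37 + 0.25×(128−37) = 37 + 22.75 = 59.75 → 60
  B: 203 − 18.75 = 184.25 → 184
After the tone: rgb(175, 60, 184) = #AF3CB8.
A 20% shade moves each channel 20% toward 0:
  R: 175 + 0.2×(0−175) = 175 − 35 = 140 → 140
  G: 60 + 0.2×(0−60) = 60 − 12 = 48 → 48
  B: 184 + 0.2×(0−184) = 184 − 36.8 = 147.2 → 147
rgb(140, 48, 147) = #8C3093.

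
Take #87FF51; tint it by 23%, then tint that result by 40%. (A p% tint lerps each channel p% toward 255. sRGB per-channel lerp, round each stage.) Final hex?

#C8FFAF

#87FF51 is rgb(135, 255, 81).
Lerp each channel 23% toward 255:
  R: 135 + 0.23×(255−135) = 135 + 27.6 = 162.6 → 163
  G: 255 + 0 = 255 → 255
  B: 81 + 0.23×(255−81) = 81 + 40.02 = 121.02 → 121
After the tint: rgb(163, 255, 121) = #A3FF79.
A 40% tint moves each channel 40% toward 255:
  R: 163 + 36.8 = 199.8 → 200
  G: 255 + 0.4×(255−255) = 255 + 0 = 255 → 255
  B: 121 + 0.4×(255−121) = 121 + 53.6 = 174.6 → 175
rgb(200, 255, 175) = #C8FFAF.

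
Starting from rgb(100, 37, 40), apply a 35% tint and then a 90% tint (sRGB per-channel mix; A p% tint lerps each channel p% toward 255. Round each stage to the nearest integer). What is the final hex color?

Lerp each channel 35% toward 255:
  R: 100 + 0.35×(255−100) = 100 + 54.25 = 154.25 → 154
  G: 37 + 76.3 = 113.3 → 113
  B: 40 + 75.25 = 115.25 → 115
After the tint: rgb(154, 113, 115) = #9a7173.
A 90% tint moves each channel 90% toward 255:
  R: 154 + 0.9×(255−154) = 154 + 90.9 = 244.9 → 245
  G: 113 + 0.9×(255−113) = 113 + 127.8 = 240.8 → 241
  B: 115 + 0.9×(255−115) = 115 + 126 = 241 → 241
rgb(245, 241, 241) = #f5f1f1.

#f5f1f1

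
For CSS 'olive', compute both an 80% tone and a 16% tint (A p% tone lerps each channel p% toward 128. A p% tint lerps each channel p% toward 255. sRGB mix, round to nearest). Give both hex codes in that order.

#808066, #949429

CSS olive is rgb(128, 128, 0).
80% tone:
  R: 128 + 0.8×(128−128) = 128 + 0 = 128 → 128
  G: 128 + 0.8×(128−128) = 128 + 0 = 128 → 128
  B: 0 + 102.4 = 102.4 → 102
  → #808066
16% tint:
  R: 128 + 20.32 = 148.32 → 148
  G: 128 + 0.16×(255−128) = 128 + 20.32 = 148.32 → 148
  B: 0 + 40.8 = 40.8 → 41
  → #949429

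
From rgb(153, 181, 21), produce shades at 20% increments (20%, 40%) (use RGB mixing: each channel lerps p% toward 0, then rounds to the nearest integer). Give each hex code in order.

20%: (153 − 30.6 = 122.4→122, 181 − 36.2 = 144.8→145, 21 − 4.2 = 16.8→17) → #7A9111
40%: (153 − 61.2 = 91.8→92, 181 − 72.4 = 108.6→109, 21 − 8.4 = 12.6→13) → #5C6D0D

#7A9111, #5C6D0D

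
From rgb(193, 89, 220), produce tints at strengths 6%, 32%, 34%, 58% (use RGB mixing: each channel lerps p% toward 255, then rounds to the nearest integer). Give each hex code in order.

#C563DE, #D58EE7, #D691E8, #E5B9F0

6%: (193 + 3.72 = 196.72→197, 89 + 9.96 = 98.96→99, 220 + 2.1 = 222.1→222) → #C563DE
32%: (193 + 19.84 = 212.84→213, 89 + 53.12 = 142.12→142, 220 + 11.2 = 231.2→231) → #D58EE7
34%: (193 + 21.08 = 214.08→214, 89 + 56.44 = 145.44→145, 220 + 11.9 = 231.9→232) → #D691E8
58%: (193 + 35.96 = 228.96→229, 89 + 96.28 = 185.28→185, 220 + 20.3 = 240.3→240) → #E5B9F0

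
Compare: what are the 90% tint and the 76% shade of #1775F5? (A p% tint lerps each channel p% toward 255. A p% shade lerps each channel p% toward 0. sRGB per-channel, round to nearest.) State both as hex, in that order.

#E8F1FE, #061C3B

#1775F5 is rgb(23, 117, 245).
90% tint:
  R: 23 + 208.8 = 231.8 → 232
  G: 117 + 124.2 = 241.2 → 241
  B: 245 + 0.9×(255−245) = 245 + 9 = 254 → 254
  → #E8F1FE
76% shade:
  R: 23 + 0.76×(0−23) = 23 − 17.48 = 5.52 → 6
  G: 117 − 88.92 = 28.08 → 28
  B: 245 + 0.76×(0−245) = 245 − 186.2 = 58.8 → 59
  → #061C3B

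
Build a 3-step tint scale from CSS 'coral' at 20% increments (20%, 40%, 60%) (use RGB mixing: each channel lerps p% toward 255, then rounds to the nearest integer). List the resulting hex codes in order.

#ff9973, #ffb296, #ffccb9

CSS coral is rgb(255, 127, 80).
20%: (255→255, 127 + 25.6 = 152.6→153, 80 + 35 = 115→115) → #ff9973
40%: (255→255, 127 + 51.2 = 178.2→178, 80 + 70 = 150→150) → #ffb296
60%: (255→255, 127 + 76.8 = 203.8→204, 80 + 105 = 185→185) → #ffccb9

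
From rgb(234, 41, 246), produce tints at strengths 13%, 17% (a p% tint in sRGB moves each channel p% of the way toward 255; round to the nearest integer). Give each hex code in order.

#ED45F7, #EE4DF8

13%: (234 + 2.73 = 236.73→237, 41 + 27.82 = 68.82→69, 246 + 1.17 = 247.17→247) → #ED45F7
17%: (234 + 3.57 = 237.57→238, 41 + 36.38 = 77.38→77, 246 + 1.53 = 247.53→248) → #EE4DF8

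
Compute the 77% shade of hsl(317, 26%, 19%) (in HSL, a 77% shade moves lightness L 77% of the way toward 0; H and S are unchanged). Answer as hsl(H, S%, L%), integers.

L moves 77% from 19 toward 0: 19 − 14.63 = 4.37 → 4.
H and S are unchanged.

hsl(317, 26%, 4%)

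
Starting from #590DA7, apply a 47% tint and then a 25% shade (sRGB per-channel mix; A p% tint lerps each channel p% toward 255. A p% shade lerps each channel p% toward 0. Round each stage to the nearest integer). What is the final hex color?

#7D5F9C

#590DA7 is rgb(89, 13, 167).
A 47% tint moves each channel 47% toward 255:
  R: 89 + 78.02 = 167.02 → 167
  G: 13 + 113.74 = 126.74 → 127
  B: 167 + 0.47×(255−167) = 167 + 41.36 = 208.36 → 208
After the tint: rgb(167, 127, 208) = #A77FD0.
A 25% shade moves each channel 25% toward 0:
  R: 167 + 0.25×(0−167) = 167 − 41.75 = 125.25 → 125
  G: 127 + 0.25×(0−127) = 127 − 31.75 = 95.25 → 95
  B: 208 + 0.25×(0−208) = 208 − 52 = 156 → 156
rgb(125, 95, 156) = #7D5F9C.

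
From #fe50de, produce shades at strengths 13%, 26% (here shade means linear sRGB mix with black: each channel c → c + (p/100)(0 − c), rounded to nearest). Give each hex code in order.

#dd46c1, #bc3ba4

#fe50de is rgb(254, 80, 222).
13%: (254 − 33.02 = 220.98→221, 80 − 10.4 = 69.6→70, 222 − 28.86 = 193.14→193) → #dd46c1
26%: (254 − 66.04 = 187.96→188, 80 − 20.8 = 59.2→59, 222 − 57.72 = 164.28→164) → #bc3ba4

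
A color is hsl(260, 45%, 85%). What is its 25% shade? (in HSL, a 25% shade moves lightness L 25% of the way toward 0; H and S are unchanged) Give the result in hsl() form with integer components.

L moves 25% from 85 toward 0: 85 − 21.25 = 63.75 → 64.
H and S are unchanged.

hsl(260, 45%, 64%)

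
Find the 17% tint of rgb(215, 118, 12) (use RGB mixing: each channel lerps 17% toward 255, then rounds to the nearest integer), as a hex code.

#de8d35

A 17% tint moves each channel 17% toward 255:
  R: 215 + 6.8 = 221.8 → 222
  G: 118 + 0.17×(255−118) = 118 + 23.29 = 141.29 → 141
  B: 12 + 41.31 = 53.31 → 53
rgb(222, 141, 53) = #de8d35.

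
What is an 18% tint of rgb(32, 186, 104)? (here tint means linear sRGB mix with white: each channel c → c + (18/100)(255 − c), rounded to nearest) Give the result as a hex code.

An 18% tint moves each channel 18% toward 255:
  R: 32 + 0.18×(255−32) = 32 + 40.14 = 72.14 → 72
  G: 186 + 0.18×(255−186) = 186 + 12.42 = 198.42 → 198
  B: 104 + 0.18×(255−104) = 104 + 27.18 = 131.18 → 131
rgb(72, 198, 131) = #48C683.

#48C683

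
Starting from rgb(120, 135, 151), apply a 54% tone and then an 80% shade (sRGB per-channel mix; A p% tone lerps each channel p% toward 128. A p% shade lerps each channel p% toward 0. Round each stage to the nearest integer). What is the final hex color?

A 54% tone moves each channel 54% toward 128:
  R: 120 + 4.32 = 124.32 → 124
  G: 135 − 3.78 = 131.22 → 131
  B: 151 − 12.42 = 138.58 → 139
After the tone: rgb(124, 131, 139) = #7c838b.
An 80% shade moves each channel 80% toward 0:
  R: 124 − 99.2 = 24.8 → 25
  G: 131 + 0.8×(0−131) = 131 − 104.8 = 26.2 → 26
  B: 139 − 111.2 = 27.8 → 28
rgb(25, 26, 28) = #191a1c.

#191a1c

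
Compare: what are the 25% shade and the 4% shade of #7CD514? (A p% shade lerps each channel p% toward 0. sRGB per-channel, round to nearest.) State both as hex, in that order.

#5DA00F, #77CC13

#7CD514 is rgb(124, 213, 20).
25% shade:
  R: 124 − 31 = 93 → 93
  G: 213 + 0.25×(0−213) = 213 − 53.25 = 159.75 → 160
  B: 20 − 5 = 15 → 15
  → #5DA00F
4% shade:
  R: 124 + 0.04×(0−124) = 124 − 4.96 = 119.04 → 119
  G: 213 + 0.04×(0−213) = 213 − 8.52 = 204.48 → 204
  B: 20 + 0.04×(0−20) = 20 − 0.8 = 19.2 → 19
  → #77CC13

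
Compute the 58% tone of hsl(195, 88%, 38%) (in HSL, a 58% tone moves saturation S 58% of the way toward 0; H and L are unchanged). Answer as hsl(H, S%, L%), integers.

S moves 58% from 88 toward 0: 88 − 51.04 = 36.96 → 37.
H and L are unchanged.

hsl(195, 37%, 38%)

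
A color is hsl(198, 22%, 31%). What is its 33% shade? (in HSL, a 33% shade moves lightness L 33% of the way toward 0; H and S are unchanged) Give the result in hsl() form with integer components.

hsl(198, 22%, 21%)

L moves 33% from 31 toward 0: 31 − 10.23 = 20.77 → 21.
H and S are unchanged.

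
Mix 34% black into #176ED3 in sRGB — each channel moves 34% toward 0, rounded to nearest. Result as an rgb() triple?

rgb(15, 73, 139)

#176ED3 is rgb(23, 110, 211).
Per channel, c → c + 0.34(0 − c):
  R: 23 − 7.82 = 15.18 → 15
  G: 110 − 37.4 = 72.6 → 73
  B: 211 + 0.34×(0−211) = 211 − 71.74 = 139.26 → 139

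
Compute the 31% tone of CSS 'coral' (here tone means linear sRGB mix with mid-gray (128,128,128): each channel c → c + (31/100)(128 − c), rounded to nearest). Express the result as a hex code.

#D87F5F

CSS coral is rgb(255, 127, 80).
Per channel, c → c + 0.31(128 − c):
  R: 255 − 39.37 = 215.63 → 216
  G: 127 + 0.31×(128−127) = 127 + 0.31 = 127.31 → 127
  B: 80 + 0.31×(128−80) = 80 + 14.88 = 94.88 → 95
rgb(216, 127, 95) = #D87F5F.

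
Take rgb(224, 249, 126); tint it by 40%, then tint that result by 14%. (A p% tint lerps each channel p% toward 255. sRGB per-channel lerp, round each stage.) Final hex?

A 40% tint moves each channel 40% toward 255:
  R: 224 + 12.4 = 236.4 → 236
  G: 249 + 0.4×(255−249) = 249 + 2.4 = 251.4 → 251
  B: 126 + 51.6 = 177.6 → 178
After the tint: rgb(236, 251, 178) = #ecfbb2.
Lerp each channel 14% toward 255:
  R: 236 + 0.14×(255−236) = 236 + 2.66 = 238.66 → 239
  G: 251 + 0.14×(255−251) = 251 + 0.56 = 251.56 → 252
  B: 178 + 0.14×(255−178) = 178 + 10.78 = 188.78 → 189
rgb(239, 252, 189) = #effcbd.

#effcbd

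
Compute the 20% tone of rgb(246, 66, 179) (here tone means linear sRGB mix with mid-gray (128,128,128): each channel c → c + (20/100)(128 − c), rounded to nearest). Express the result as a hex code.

#DE4EA9

Per channel, c → c + 0.2(128 − c):
  R: 246 − 23.6 = 222.4 → 222
  G: 66 + 12.4 = 78.4 → 78
  B: 179 − 10.2 = 168.8 → 169
rgb(222, 78, 169) = #DE4EA9.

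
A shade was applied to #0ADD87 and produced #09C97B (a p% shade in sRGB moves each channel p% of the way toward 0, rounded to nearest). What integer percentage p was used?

9%

#0ADD87 is rgb(10, 221, 135); #09C97B is rgb(9, 201, 123).
On the G channel (widest range): 201 ≈ 221 + (p/100)(0 − 221), so p ≈ 100×(201 − 221)/(0 − 221) = -2000/-221 = 9.05.
p = 9 reproduces all three channels after rounding.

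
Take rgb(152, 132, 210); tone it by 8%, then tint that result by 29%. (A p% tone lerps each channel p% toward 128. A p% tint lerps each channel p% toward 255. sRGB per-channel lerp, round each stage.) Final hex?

Per channel, c → c + 0.08(128 − c):
  R: 152 − 1.92 = 150.08 → 150
  G: 132 − 0.32 = 131.68 → 132
  B: 210 − 6.56 = 203.44 → 203
After the tone: rgb(150, 132, 203) = #9684cb.
Lerp each channel 29% toward 255:
  R: 150 + 30.45 = 180.45 → 180
  G: 132 + 0.29×(255−132) = 132 + 35.67 = 167.67 → 168
  B: 203 + 0.29×(255−203) = 203 + 15.08 = 218.08 → 218
rgb(180, 168, 218) = #b4a8da.

#b4a8da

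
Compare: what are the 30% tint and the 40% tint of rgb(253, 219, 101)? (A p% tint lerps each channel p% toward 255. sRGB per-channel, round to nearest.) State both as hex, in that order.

#FEE693, #FEE9A3

30% tint:
  R: 253 + 0.3×(255−253) = 253 + 0.6 = 253.6 → 254
  G: 219 + 10.8 = 229.8 → 230
  B: 101 + 0.3×(255−101) = 101 + 46.2 = 147.2 → 147
  → #FEE693
40% tint:
  R: 253 + 0.8 = 253.8 → 254
  G: 219 + 0.4×(255−219) = 219 + 14.4 = 233.4 → 233
  B: 101 + 61.6 = 162.6 → 163
  → #FEE9A3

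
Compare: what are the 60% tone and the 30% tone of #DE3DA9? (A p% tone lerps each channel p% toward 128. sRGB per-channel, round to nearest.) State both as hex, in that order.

#DE3DA9 is rgb(222, 61, 169).
60% tone:
  R: 222 − 56.4 = 165.6 → 166
  G: 61 + 0.6×(128−61) = 61 + 40.2 = 101.2 → 101
  B: 169 + 0.6×(128−169) = 169 − 24.6 = 144.4 → 144
  → #A66590
30% tone:
  R: 222 − 28.2 = 193.8 → 194
  G: 61 + 0.3×(128−61) = 61 + 20.1 = 81.1 → 81
  B: 169 + 0.3×(128−169) = 169 − 12.3 = 156.7 → 157
  → #C2519D

#A66590, #C2519D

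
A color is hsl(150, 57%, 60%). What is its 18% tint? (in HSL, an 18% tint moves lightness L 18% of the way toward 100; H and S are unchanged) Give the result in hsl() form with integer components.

hsl(150, 57%, 67%)

L moves 18% from 60 toward 100: 60 + 7.2 = 67.2 → 67.
H and S are unchanged.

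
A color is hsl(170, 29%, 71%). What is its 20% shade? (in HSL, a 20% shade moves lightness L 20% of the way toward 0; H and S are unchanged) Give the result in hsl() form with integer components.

L moves 20% from 71 toward 0: 71 − 14.2 = 56.8 → 57.
H and S are unchanged.

hsl(170, 29%, 57%)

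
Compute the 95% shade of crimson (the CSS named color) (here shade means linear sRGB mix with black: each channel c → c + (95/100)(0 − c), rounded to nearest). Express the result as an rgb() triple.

CSS crimson is rgb(220, 20, 60).
Per channel, c → c + 0.95(0 − c):
  R: 220 + 0.95×(0−220) = 220 − 209 = 11 → 11
  G: 20 + 0.95×(0−20) = 20 − 19 = 1 → 1
  B: 60 + 0.95×(0−60) = 60 − 57 = 3 → 3

rgb(11, 1, 3)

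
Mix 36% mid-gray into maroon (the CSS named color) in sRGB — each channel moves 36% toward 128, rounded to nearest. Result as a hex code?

#802E2E

CSS maroon is rgb(128, 0, 0).
Per channel, c → c + 0.36(128 − c):
  R: 128 + 0 = 128 → 128
  G: 0 + 0.36×(128−0) = 0 + 46.08 = 46.08 → 46
  B: 0 + 0.36×(128−0) = 0 + 46.08 = 46.08 → 46
rgb(128, 46, 46) = #802E2E.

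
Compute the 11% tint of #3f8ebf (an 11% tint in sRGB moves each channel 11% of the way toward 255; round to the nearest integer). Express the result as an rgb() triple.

rgb(84, 154, 198)

#3f8ebf is rgb(63, 142, 191).
Lerp each channel 11% toward 255:
  R: 63 + 0.11×(255−63) = 63 + 21.12 = 84.12 → 84
  G: 142 + 0.11×(255−142) = 142 + 12.43 = 154.43 → 154
  B: 191 + 0.11×(255−191) = 191 + 7.04 = 198.04 → 198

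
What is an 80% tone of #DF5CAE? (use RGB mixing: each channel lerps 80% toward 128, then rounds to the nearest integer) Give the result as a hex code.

#DF5CAE is rgb(223, 92, 174).
An 80% tone moves each channel 80% toward 128:
  R: 223 − 76 = 147 → 147
  G: 92 + 28.8 = 120.8 → 121
  B: 174 + 0.8×(128−174) = 174 − 36.8 = 137.2 → 137
rgb(147, 121, 137) = #937989.

#937989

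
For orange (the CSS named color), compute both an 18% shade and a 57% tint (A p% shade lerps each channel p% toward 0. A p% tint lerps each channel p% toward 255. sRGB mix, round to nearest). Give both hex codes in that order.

#D18700, #FFD891

CSS orange is rgb(255, 165, 0).
18% shade:
  R: 255 + 0.18×(0−255) = 255 − 45.9 = 209.1 → 209
  G: 165 + 0.18×(0−165) = 165 − 29.7 = 135.3 → 135
  B: 0 + 0.18×(0−0) = 0 + 0 = 0 → 0
  → #D18700
57% tint:
  R: 255 + 0 = 255 → 255
  G: 165 + 51.3 = 216.3 → 216
  B: 0 + 145.35 = 145.35 → 145
  → #FFD891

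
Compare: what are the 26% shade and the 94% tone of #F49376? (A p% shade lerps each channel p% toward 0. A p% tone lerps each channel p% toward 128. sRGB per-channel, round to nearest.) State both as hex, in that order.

#B56D57, #87817F

#F49376 is rgb(244, 147, 118).
26% shade:
  R: 244 + 0.26×(0−244) = 244 − 63.44 = 180.56 → 181
  G: 147 + 0.26×(0−147) = 147 − 38.22 = 108.78 → 109
  B: 118 + 0.26×(0−118) = 118 − 30.68 = 87.32 → 87
  → #B56D57
94% tone:
  R: 244 − 109.04 = 134.96 → 135
  G: 147 − 17.86 = 129.14 → 129
  B: 118 + 0.94×(128−118) = 118 + 9.4 = 127.4 → 127
  → #87817F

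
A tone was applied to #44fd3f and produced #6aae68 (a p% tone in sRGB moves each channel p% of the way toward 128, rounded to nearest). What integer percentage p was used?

63%

#44fd3f is rgb(68, 253, 63); #6aae68 is rgb(106, 174, 104).
On the G channel (widest range): 174 ≈ 253 + (p/100)(128 − 253), so p ≈ 100×(174 − 253)/(128 − 253) = -7900/-125 = 63.20.
p = 63 reproduces all three channels after rounding.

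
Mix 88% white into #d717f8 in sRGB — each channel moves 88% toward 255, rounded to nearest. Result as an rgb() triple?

rgb(250, 227, 254)

#d717f8 is rgb(215, 23, 248).
Lerp each channel 88% toward 255:
  R: 215 + 0.88×(255−215) = 215 + 35.2 = 250.2 → 250
  G: 23 + 204.16 = 227.16 → 227
  B: 248 + 6.16 = 254.16 → 254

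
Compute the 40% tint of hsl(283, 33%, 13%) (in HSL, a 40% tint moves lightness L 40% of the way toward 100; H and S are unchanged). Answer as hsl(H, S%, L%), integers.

hsl(283, 33%, 48%)

L moves 40% from 13 toward 100: 13 + 34.8 = 47.8 → 48.
H and S are unchanged.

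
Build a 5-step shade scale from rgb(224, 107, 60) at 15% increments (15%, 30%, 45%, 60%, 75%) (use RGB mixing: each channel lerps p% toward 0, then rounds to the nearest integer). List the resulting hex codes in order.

15%: (224 − 33.6 = 190.4→190, 107 − 16.05 = 90.95→91, 60 − 9 = 51→51) → #be5b33
30%: (224 − 67.2 = 156.8→157, 107 − 32.1 = 74.9→75, 60 − 18 = 42→42) → #9d4b2a
45%: (224 − 100.8 = 123.2→123, 107 − 48.15 = 58.85→59, 60 − 27 = 33→33) → #7b3b21
60%: (224 − 134.4 = 89.6→90, 107 − 64.2 = 42.8→43, 60 − 36 = 24→24) → #5a2b18
75%: (224 − 168 = 56→56, 107 − 80.25 = 26.75→27, 60 − 45 = 15→15) → #381b0f

#be5b33, #9d4b2a, #7b3b21, #5a2b18, #381b0f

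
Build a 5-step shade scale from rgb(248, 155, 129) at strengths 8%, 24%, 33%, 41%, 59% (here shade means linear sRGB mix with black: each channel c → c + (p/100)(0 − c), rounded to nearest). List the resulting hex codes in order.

#E48F77, #BC7662, #A66856, #925B4C, #664035

8%: (248 − 19.84 = 228.16→228, 155 − 12.4 = 142.6→143, 129 − 10.32 = 118.68→119) → #E48F77
24%: (248 − 59.52 = 188.48→188, 155 − 37.2 = 117.8→118, 129 − 30.96 = 98.04→98) → #BC7662
33%: (248 − 81.84 = 166.16→166, 155 − 51.15 = 103.85→104, 129 − 42.57 = 86.43→86) → #A66856
41%: (248 − 101.68 = 146.32→146, 155 − 63.55 = 91.45→91, 129 − 52.89 = 76.11→76) → #925B4C
59%: (248 − 146.32 = 101.68→102, 155 − 91.45 = 63.55→64, 129 − 76.11 = 52.89→53) → #664035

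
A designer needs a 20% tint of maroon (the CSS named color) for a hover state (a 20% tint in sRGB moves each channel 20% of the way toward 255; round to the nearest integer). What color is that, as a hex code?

CSS maroon is rgb(128, 0, 0).
Per channel, c → c + 0.2(255 − c):
  R: 128 + 0.2×(255−128) = 128 + 25.4 = 153.4 → 153
  G: 0 + 0.2×(255−0) = 0 + 51 = 51 → 51
  B: 0 + 0.2×(255−0) = 0 + 51 = 51 → 51
rgb(153, 51, 51) = #993333.

#993333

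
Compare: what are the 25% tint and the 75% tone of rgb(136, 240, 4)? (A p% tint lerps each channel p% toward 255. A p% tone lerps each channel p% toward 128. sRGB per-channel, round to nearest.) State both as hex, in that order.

#a6f443, #829c61

25% tint:
  R: 136 + 29.75 = 165.75 → 166
  G: 240 + 3.75 = 243.75 → 244
  B: 4 + 0.25×(255−4) = 4 + 62.75 = 66.75 → 67
  → #a6f443
75% tone:
  R: 136 + 0.75×(128−136) = 136 − 6 = 130 → 130
  G: 240 + 0.75×(128−240) = 240 − 84 = 156 → 156
  B: 4 + 0.75×(128−4) = 4 + 93 = 97 → 97
  → #829c61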